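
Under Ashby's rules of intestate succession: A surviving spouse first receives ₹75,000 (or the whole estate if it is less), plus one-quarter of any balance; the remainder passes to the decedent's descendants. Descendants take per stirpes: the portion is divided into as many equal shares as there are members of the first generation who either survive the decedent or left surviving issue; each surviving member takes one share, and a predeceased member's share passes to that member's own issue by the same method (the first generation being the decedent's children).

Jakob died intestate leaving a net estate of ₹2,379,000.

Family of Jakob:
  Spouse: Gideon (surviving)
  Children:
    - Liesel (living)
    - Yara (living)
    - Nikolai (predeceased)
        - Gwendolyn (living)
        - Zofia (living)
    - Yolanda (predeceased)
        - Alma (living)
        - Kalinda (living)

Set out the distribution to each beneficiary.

Gideon: ₹651,000; Liesel: ₹432,000; Yara: ₹432,000; Gwendolyn: ₹216,000; Zofia: ₹216,000; Alma: ₹216,000; Kalinda: ₹216,000

Gideon first takes ₹75,000, leaving a balance of ₹2,304,000. Gideon then takes one-quarter of the balance (₹576,000), for a total of ₹651,000. The remaining ₹1,728,000 passes to the descendants.
The descendants' portion (₹1,728,000) is divided into 4 shares of ₹432,000: Liesel and Yara each take ₹432,000; Nikolai's ₹432,000 share passes to Nikolai's issue; Yolanda's ₹432,000 share passes to Yolanda's issue.
Nikolai's share (₹432,000) is divided into 2 shares of ₹216,000: Gwendolyn and Zofia each take ₹216,000.
Yolanda's share (₹432,000) is divided into 2 shares of ₹216,000: Alma and Kalinda each take ₹216,000.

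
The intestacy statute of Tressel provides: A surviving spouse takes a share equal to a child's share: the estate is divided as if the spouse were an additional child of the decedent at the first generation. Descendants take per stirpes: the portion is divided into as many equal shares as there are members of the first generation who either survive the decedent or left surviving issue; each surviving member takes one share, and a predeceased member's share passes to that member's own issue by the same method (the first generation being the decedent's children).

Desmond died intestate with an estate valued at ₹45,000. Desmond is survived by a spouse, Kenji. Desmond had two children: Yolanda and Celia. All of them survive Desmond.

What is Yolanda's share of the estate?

The spouse counts as an additional share at the children's level, so there are 3 primary shares of ₹15,000. Kenji takes one such share (₹15,000).
The children's combined portion (₹30,000) is divided into 2 shares of ₹15,000: Yolanda and Celia each take ₹15,000.

Yolanda receives ₹15,000.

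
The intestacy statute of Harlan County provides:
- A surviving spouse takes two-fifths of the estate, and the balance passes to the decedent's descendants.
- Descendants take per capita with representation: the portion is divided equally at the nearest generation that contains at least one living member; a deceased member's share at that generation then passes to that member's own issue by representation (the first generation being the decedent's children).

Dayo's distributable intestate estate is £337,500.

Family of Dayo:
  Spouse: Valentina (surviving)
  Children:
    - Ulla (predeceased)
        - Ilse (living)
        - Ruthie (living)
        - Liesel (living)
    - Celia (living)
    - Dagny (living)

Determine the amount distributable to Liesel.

Liesel receives £22,500.

Valentina takes two-fifths of £337,500 = £135,000. The remaining £202,500 passes to the descendants.
The descendants' portion (£202,500) is divided into 3 shares of £67,500: Celia and Dagny each take £67,500; Ulla's £67,500 share passes to Ulla's issue.
Ulla's share (£67,500) is divided into 3 shares of £22,500: Ilse, Ruthie, and Liesel each take £22,500.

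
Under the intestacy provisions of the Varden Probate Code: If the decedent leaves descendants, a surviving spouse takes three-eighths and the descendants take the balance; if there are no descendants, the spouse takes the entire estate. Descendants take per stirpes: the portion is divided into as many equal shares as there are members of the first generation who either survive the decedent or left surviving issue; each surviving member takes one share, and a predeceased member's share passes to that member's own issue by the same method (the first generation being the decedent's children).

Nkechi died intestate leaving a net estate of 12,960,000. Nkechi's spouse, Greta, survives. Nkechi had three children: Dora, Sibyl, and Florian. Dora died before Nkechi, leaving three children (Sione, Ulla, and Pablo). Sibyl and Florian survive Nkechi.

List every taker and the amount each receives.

Greta takes three-eighths of 12,960,000 = 4,860,000. The remaining 8,100,000 passes to the descendants.
The descendants' portion (8,100,000) is divided into 3 shares of 2,700,000: Sibyl and Florian each take 2,700,000; Dora's 2,700,000 share passes to Dora's issue.
Dora's share (2,700,000) is divided into 3 shares of 900,000: Sione, Ulla, and Pablo each take 900,000.

Greta: 4,860,000; Sione: 900,000; Ulla: 900,000; Pablo: 900,000; Sibyl: 2,700,000; Florian: 2,700,000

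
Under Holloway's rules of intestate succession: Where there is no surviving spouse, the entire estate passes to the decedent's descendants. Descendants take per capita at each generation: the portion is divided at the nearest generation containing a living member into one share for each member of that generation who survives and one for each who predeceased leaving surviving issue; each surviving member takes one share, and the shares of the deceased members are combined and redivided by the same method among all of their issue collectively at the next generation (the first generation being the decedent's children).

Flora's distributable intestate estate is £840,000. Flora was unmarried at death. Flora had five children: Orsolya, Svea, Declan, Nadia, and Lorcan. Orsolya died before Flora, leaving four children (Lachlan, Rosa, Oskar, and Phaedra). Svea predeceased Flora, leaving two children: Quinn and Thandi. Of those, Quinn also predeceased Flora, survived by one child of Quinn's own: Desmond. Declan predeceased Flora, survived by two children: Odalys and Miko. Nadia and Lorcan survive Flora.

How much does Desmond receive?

The entire £840,000 passes to the descendants.
That amount (£840,000) is divided at the children's generation into 5 shares of £168,000. Nadia and Lorcan each take £168,000. The 3 shares of the deceased (Orsolya, Svea, and Declan) are combined into a pool of £504,000.
That pool (£504,000) is divided at the grandchildren's generation into 8 shares of £63,000. Lachlan, Rosa, Oskar, Phaedra, Thandi, Odalys, and Miko each take £63,000. The remaining share for the deceased Quinn (£63,000) is carried to the next generation.
That pool (£63,000) passes entirely to Desmond, the sole taker at the great-grandchildren's generation.

Desmond receives £63,000.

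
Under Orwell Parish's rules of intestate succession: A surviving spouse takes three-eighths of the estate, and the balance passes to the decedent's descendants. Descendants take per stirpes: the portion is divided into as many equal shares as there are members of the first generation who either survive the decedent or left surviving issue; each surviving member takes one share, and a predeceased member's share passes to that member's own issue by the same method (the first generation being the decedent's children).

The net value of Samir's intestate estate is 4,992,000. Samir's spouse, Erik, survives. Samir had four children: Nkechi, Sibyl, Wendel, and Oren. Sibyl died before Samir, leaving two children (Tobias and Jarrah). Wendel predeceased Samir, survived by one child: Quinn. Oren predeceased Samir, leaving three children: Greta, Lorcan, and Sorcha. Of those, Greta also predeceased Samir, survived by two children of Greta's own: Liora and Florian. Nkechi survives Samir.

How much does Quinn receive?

Erik takes three-eighths of 4,992,000 = 1,872,000. The remaining 3,120,000 passes to the descendants.
The descendants' portion (3,120,000) is divided into 4 shares of 780,000: Nkechi takes 780,000; Sibyl's 780,000 share passes to Sibyl's issue; Wendel's 780,000 share passes to Wendel's issue; Oren's 780,000 share passes to Oren's issue.
Sibyl's share (780,000) is divided into 2 shares of 390,000: Tobias and Jarrah each take 390,000.
Wendel's share (780,000) passes entirely to Quinn.
Oren's share (780,000) is divided into 3 shares of 260,000: Lorcan and Sorcha each take 260,000; Greta's 260,000 share passes to Greta's issue.
Greta's share (260,000) is divided into 2 shares of 130,000: Liora and Florian each take 130,000.

Quinn receives 780,000.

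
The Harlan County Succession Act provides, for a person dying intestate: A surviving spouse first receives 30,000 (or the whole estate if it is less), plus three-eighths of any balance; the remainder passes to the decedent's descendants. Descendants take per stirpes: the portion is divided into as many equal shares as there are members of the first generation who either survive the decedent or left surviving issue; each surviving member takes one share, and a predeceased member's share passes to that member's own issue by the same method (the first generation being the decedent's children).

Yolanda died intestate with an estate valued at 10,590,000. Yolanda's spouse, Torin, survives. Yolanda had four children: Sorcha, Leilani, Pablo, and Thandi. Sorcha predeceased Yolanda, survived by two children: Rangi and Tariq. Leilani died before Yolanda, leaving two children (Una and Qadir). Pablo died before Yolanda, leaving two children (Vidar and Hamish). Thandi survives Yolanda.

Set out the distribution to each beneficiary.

Torin first takes 30,000, leaving a balance of 10,560,000. Torin then takes three-eighths of the balance (3,960,000), for a total of 3,990,000. The remaining 6,600,000 passes to the descendants.
The descendants' portion (6,600,000) is divided into 4 shares of 1,650,000: Thandi takes 1,650,000; Sorcha's 1,650,000 share passes to Sorcha's issue; Leilani's 1,650,000 share passes to Leilani's issue; Pablo's 1,650,000 share passes to Pablo's issue.
Sorcha's share (1,650,000) is divided into 2 shares of 825,000: Rangi and Tariq each take 825,000.
Leilani's share (1,650,000) is divided into 2 shares of 825,000: Una and Qadir each take 825,000.
Pablo's share (1,650,000) is divided into 2 shares of 825,000: Vidar and Hamish each take 825,000.

Torin: 3,990,000; Rangi: 825,000; Tariq: 825,000; Una: 825,000; Qadir: 825,000; Vidar: 825,000; Hamish: 825,000; Thandi: 1,650,000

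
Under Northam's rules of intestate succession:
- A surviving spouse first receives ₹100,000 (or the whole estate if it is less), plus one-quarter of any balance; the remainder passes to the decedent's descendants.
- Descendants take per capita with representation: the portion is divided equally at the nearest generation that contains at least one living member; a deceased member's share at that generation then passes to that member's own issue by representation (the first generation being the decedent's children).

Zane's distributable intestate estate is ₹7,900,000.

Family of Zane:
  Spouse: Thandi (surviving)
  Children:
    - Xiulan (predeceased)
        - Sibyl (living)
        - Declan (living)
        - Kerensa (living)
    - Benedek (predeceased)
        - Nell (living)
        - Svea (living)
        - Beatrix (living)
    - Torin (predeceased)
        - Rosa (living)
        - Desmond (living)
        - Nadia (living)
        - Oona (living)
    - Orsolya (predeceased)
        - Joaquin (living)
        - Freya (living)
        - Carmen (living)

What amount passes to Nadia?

Nadia receives ₹450,000.

Thandi first takes ₹100,000, leaving a balance of ₹7,800,000. Thandi then takes one-quarter of the balance (₹1,950,000), for a total of ₹2,050,000. The remaining ₹5,850,000 passes to the descendants.
No child survives, so the initial division is made at the grandchildren's generation.
The descendants' portion (₹5,850,000) is divided into 13 shares of ₹450,000: Sibyl, Declan, Kerensa, Nell, Svea, Beatrix, Rosa, Desmond, Nadia, Oona, Joaquin, Freya, and Carmen each take ₹450,000.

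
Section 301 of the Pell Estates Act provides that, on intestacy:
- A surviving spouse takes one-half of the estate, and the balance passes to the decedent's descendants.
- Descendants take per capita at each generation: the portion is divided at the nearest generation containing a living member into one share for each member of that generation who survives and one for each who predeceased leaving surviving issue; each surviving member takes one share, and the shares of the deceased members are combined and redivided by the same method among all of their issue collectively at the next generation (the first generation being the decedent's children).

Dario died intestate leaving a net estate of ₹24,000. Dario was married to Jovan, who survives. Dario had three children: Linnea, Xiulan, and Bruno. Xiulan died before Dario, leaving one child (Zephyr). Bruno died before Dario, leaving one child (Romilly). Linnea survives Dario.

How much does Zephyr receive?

Zephyr receives ₹4,000.

Jovan takes one-half of ₹24,000 = ₹12,000. The remaining ₹12,000 passes to the descendants.
The descendants' portion (₹12,000) is divided at the children's generation into 3 shares of ₹4,000. Linnea takes ₹4,000. The 2 shares of the deceased (Xiulan and Bruno) are combined into a pool of ₹8,000.
That pool (₹8,000) is divided at the grandchildren's generation equally among Zephyr and Romilly: ₹4,000 each.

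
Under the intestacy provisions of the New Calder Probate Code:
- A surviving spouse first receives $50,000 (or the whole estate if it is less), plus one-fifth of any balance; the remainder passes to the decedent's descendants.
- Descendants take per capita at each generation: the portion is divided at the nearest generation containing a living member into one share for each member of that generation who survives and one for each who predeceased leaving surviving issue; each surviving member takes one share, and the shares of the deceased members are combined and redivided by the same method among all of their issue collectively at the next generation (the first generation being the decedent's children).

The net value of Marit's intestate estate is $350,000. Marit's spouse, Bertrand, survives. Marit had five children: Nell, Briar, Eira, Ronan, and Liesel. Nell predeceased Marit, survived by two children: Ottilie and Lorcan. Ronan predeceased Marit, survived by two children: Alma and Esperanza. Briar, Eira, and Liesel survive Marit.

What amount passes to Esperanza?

Esperanza receives $24,000.

Bertrand first takes $50,000, leaving a balance of $300,000. Bertrand then takes one-fifth of the balance ($60,000), for a total of $110,000. The remaining $240,000 passes to the descendants.
The descendants' portion ($240,000) is divided at the children's generation into 5 shares of $48,000. Briar, Eira, and Liesel each take $48,000. The 2 shares of the deceased (Nell and Ronan) are combined into a pool of $96,000.
That pool ($96,000) is divided at the grandchildren's generation equally among Ottilie, Lorcan, Alma, and Esperanza: $24,000 each.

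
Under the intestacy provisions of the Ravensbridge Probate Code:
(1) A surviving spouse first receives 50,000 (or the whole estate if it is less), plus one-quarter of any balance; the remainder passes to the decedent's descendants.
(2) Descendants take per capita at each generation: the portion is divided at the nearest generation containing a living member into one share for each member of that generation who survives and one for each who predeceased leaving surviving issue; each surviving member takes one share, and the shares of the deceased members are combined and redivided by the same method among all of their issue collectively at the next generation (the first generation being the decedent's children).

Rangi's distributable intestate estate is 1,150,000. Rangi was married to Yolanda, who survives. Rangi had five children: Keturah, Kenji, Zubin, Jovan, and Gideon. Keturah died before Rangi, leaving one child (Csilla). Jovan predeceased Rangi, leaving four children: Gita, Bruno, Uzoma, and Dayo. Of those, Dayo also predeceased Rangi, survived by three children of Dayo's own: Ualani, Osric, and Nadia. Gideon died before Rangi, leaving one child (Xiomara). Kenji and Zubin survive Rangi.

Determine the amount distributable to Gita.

Yolanda first takes 50,000, leaving a balance of 1,100,000. Yolanda then takes one-quarter of the balance (275,000), for a total of 325,000. The remaining 825,000 passes to the descendants.
The descendants' portion (825,000) is divided at the children's generation into 5 shares of 165,000. Kenji and Zubin each take 165,000. The 3 shares of the deceased (Keturah, Jovan, and Gideon) are combined into a pool of 495,000.
That pool (495,000) is divided at the grandchildren's generation into 6 shares of 82,500. Csilla, Gita, Bruno, Uzoma, and Xiomara each take 82,500. The remaining share for the deceased Dayo (82,500) is carried to the next generation.
That pool (82,500) is divided at the great-grandchildren's generation equally among Ualani, Osric, and Nadia: 27,500 each.

Gita receives 82,500.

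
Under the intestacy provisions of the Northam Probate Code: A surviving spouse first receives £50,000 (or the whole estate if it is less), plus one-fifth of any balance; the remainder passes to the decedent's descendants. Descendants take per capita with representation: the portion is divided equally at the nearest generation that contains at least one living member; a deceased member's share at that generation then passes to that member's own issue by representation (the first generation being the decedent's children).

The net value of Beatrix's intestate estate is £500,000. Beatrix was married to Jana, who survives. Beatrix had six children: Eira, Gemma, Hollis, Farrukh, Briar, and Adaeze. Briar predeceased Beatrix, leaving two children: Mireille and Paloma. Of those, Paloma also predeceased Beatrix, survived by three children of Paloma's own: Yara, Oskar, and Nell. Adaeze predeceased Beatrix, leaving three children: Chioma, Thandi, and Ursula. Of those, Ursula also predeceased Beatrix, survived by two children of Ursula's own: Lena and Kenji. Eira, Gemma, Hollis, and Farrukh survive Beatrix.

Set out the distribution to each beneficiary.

Jana first takes £50,000, leaving a balance of £450,000. Jana then takes one-fifth of the balance (£90,000), for a total of £140,000. The remaining £360,000 passes to the descendants.
The descendants' portion (£360,000) is divided into 6 shares of £60,000: Eira, Gemma, Hollis, and Farrukh each take £60,000; Briar's £60,000 share passes to Briar's issue; Adaeze's £60,000 share passes to Adaeze's issue.
Briar's share (£60,000) is divided into 2 shares of £30,000: Mireille takes £30,000; Paloma's £30,000 share passes to Paloma's issue.
Paloma's share (£30,000) is divided into 3 shares of £10,000: Yara, Oskar, and Nell each take £10,000.
Adaeze's share (£60,000) is divided into 3 shares of £20,000: Chioma and Thandi each take £20,000; Ursula's £20,000 share passes to Ursula's issue.
Ursula's share (£20,000) is divided into 2 shares of £10,000: Lena and Kenji each take £10,000.

Jana: £140,000; Eira: £60,000; Gemma: £60,000; Hollis: £60,000; Farrukh: £60,000; Mireille: £30,000; Yara: £10,000; Oskar: £10,000; Nell: £10,000; Chioma: £20,000; Thandi: £20,000; Lena: £10,000; Kenji: £10,000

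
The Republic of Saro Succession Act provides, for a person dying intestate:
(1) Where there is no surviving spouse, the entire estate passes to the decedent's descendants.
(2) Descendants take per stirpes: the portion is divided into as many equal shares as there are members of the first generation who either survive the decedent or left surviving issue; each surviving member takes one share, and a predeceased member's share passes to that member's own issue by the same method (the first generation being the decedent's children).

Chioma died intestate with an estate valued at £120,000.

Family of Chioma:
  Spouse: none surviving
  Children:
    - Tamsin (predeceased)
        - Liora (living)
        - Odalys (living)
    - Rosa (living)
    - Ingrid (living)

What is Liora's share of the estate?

The entire £120,000 passes to the descendants.
That amount (£120,000) is divided into 3 shares of £40,000: Rosa and Ingrid each take £40,000; Tamsin's £40,000 share passes to Tamsin's issue.
Tamsin's share (£40,000) is divided into 2 shares of £20,000: Liora and Odalys each take £20,000.

Liora receives £20,000.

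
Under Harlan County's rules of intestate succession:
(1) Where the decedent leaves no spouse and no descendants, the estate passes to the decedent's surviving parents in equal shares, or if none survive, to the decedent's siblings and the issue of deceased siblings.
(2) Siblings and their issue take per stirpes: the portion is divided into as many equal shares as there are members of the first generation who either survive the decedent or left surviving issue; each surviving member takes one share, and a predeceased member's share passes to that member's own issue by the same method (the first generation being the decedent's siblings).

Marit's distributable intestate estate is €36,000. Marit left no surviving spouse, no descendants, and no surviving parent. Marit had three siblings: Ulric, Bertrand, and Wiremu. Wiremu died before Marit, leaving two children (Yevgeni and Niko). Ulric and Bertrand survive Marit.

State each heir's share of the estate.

Ulric: €12,000; Bertrand: €12,000; Yevgeni: €6,000; Niko: €6,000

The entire €36,000 passes to the siblings and their issue.
That amount (€36,000) is divided into 3 shares of €12,000: Ulric and Bertrand each take €12,000; Wiremu's €12,000 share passes to Wiremu's issue.
Wiremu's share (€12,000) is divided into 2 shares of €6,000: Yevgeni and Niko each take €6,000.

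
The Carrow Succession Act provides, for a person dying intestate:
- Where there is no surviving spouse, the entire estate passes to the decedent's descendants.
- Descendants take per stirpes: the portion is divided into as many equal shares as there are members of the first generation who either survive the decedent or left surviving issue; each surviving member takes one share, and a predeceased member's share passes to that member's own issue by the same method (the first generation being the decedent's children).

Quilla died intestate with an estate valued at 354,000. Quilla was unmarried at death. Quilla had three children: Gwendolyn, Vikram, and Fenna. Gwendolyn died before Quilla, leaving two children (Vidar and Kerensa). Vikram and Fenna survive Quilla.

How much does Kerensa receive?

Kerensa receives 59,000.

The entire 354,000 passes to the descendants.
That amount (354,000) is divided into 3 shares of 118,000: Vikram and Fenna each take 118,000; Gwendolyn's 118,000 share passes to Gwendolyn's issue.
Gwendolyn's share (118,000) is divided into 2 shares of 59,000: Vidar and Kerensa each take 59,000.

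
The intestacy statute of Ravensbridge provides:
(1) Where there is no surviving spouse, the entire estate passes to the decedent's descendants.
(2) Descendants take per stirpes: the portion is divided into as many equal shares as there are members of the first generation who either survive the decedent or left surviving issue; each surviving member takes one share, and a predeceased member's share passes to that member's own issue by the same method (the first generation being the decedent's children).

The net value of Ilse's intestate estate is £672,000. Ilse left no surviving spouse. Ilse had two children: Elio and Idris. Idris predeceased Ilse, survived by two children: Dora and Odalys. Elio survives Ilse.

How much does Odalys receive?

The entire £672,000 passes to the descendants.
That amount (£672,000) is divided into 2 shares of £336,000: Elio takes £336,000; Idris's £336,000 share passes to Idris's issue.
Idris's share (£336,000) is divided into 2 shares of £168,000: Dora and Odalys each take £168,000.

Odalys receives £168,000.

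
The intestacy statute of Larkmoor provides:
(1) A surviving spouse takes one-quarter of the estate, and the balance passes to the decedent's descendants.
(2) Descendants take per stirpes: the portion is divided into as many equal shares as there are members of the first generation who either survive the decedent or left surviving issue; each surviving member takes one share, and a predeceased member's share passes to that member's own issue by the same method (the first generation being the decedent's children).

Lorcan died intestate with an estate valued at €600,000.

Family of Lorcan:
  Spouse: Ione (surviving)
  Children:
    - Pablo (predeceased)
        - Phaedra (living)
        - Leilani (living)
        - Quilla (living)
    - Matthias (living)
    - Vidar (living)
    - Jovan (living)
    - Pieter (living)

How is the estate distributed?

Ione: €150,000; Phaedra: €30,000; Leilani: €30,000; Quilla: €30,000; Matthias: €90,000; Vidar: €90,000; Jovan: €90,000; Pieter: €90,000

Ione takes one-quarter of €600,000 = €150,000. The remaining €450,000 passes to the descendants.
The descendants' portion (€450,000) is divided into 5 shares of €90,000: Matthias, Vidar, Jovan, and Pieter each take €90,000; Pablo's €90,000 share passes to Pablo's issue.
Pablo's share (€90,000) is divided into 3 shares of €30,000: Phaedra, Leilani, and Quilla each take €30,000.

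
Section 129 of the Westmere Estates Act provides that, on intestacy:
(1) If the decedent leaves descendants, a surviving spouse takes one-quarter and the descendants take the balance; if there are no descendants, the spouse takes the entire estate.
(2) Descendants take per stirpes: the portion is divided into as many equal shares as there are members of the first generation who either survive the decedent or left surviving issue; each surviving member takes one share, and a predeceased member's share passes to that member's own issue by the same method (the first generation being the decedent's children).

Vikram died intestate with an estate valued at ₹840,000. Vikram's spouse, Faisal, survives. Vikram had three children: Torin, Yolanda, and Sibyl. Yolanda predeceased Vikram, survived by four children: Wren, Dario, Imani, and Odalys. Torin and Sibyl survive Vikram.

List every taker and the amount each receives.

Faisal takes one-quarter of ₹840,000 = ₹210,000. The remaining ₹630,000 passes to the descendants.
The descendants' portion (₹630,000) is divided into 3 shares of ₹210,000: Torin and Sibyl each take ₹210,000; Yolanda's ₹210,000 share passes to Yolanda's issue.
Yolanda's share (₹210,000) is divided into 4 shares of ₹52,500: Wren, Dario, Imani, and Odalys each take ₹52,500.

Faisal: ₹210,000; Torin: ₹210,000; Wren: ₹52,500; Dario: ₹52,500; Imani: ₹52,500; Odalys: ₹52,500; Sibyl: ₹210,000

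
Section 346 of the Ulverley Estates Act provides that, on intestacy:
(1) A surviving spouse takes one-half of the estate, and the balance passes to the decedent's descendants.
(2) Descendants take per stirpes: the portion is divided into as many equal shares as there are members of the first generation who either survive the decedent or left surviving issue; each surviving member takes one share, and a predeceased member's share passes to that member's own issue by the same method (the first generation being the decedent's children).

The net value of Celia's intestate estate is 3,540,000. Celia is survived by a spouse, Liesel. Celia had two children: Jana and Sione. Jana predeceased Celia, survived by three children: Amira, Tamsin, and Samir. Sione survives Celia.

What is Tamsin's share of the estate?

Tamsin receives 295,000.

Liesel takes one-half of 3,540,000 = 1,770,000. The remaining 1,770,000 passes to the descendants.
The descendants' portion (1,770,000) is divided into 2 shares of 885,000: Sione takes 885,000; Jana's 885,000 share passes to Jana's issue.
Jana's share (885,000) is divided into 3 shares of 295,000: Amira, Tamsin, and Samir each take 295,000.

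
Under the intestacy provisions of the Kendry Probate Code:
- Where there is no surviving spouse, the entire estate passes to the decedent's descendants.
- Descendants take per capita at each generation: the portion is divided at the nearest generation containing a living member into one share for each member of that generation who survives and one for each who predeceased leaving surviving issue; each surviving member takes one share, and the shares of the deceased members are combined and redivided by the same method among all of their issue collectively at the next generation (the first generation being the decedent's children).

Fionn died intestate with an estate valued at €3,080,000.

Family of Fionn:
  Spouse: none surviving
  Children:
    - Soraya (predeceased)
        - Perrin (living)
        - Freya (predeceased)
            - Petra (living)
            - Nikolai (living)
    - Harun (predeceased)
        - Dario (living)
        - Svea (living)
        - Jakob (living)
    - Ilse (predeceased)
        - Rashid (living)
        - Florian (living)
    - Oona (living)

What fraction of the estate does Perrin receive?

The entire €3,080,000 passes to the descendants.
That amount (€3,080,000) is divided at the children's generation into 4 shares of €770,000. Oona takes €770,000. The 3 shares of the deceased (Soraya, Harun, and Ilse) are combined into a pool of €2,310,000.
That pool (€2,310,000) is divided at the grandchildren's generation into 7 shares of €330,000. Perrin, Dario, Svea, Jakob, Rashid, and Florian each take €330,000. The remaining share for the deceased Freya (€330,000) is carried to the next generation.
That pool (€330,000) is divided at the great-grandchildren's generation equally among Petra and Nikolai: €165,000 each.

Perrin receives 3/28 of the estate.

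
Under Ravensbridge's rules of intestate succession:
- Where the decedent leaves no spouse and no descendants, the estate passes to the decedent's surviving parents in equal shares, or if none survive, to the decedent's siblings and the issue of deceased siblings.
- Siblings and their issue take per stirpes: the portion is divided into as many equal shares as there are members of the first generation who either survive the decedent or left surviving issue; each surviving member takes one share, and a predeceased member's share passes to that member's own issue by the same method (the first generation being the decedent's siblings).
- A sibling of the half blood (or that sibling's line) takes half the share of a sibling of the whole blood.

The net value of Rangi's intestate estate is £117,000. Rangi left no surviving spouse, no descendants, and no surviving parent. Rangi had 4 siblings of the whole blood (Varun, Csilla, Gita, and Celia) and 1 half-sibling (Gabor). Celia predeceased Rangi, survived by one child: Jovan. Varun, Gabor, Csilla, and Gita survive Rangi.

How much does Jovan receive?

The entire £117,000 passes to the siblings and their issue.
Counting each half-blood sibling's line as half a unit, there are 9/2 units in £117,000, so one unit is £26,000. Whole-blood lines (Varun, Csilla, Gita, and Celia) take £26,000 each; half-blood lines (Gabor) take £13,000 each.
Celia's share (£26,000) passes entirely to Jovan.

Jovan receives £26,000.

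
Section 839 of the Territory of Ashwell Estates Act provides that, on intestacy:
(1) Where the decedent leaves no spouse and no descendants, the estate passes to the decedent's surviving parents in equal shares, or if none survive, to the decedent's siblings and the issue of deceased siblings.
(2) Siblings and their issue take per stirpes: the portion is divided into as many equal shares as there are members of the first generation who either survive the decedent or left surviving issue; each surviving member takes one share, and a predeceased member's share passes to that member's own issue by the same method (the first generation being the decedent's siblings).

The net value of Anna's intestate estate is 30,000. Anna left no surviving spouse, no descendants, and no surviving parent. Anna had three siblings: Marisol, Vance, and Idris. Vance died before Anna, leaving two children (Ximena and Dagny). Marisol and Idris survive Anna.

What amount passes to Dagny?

Dagny receives 5,000.

The entire 30,000 passes to the siblings and their issue.
That amount (30,000) is divided into 3 shares of 10,000: Marisol and Idris each take 10,000; Vance's 10,000 share passes to Vance's issue.
Vance's share (10,000) is divided into 2 shares of 5,000: Ximena and Dagny each take 5,000.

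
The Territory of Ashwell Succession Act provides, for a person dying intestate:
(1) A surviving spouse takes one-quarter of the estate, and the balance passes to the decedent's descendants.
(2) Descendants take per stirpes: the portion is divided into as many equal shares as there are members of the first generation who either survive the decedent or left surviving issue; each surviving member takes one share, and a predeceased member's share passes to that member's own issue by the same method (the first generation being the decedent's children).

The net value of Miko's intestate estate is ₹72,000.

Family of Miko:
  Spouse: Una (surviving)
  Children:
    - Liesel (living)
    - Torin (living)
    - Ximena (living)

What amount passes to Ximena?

Ximena receives ₹18,000.

Una takes one-quarter of ₹72,000 = ₹18,000. The remaining ₹54,000 passes to the descendants.
The descendants' portion (₹54,000) is divided into 3 shares of ₹18,000: Liesel, Torin, and Ximena each take ₹18,000.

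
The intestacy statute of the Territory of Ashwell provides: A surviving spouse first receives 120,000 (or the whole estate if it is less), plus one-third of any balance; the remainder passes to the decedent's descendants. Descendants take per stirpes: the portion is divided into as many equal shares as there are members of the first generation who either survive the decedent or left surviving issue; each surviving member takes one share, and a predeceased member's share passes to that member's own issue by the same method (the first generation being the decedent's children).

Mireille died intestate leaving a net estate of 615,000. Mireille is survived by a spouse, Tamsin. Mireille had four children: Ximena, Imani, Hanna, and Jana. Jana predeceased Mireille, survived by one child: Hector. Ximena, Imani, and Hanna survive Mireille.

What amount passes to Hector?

Tamsin first takes 120,000, leaving a balance of 495,000. Tamsin then takes one-third of the balance (165,000), for a total of 285,000. The remaining 330,000 passes to the descendants.
The descendants' portion (330,000) is divided into 4 shares of 82,500: Ximena, Imani, and Hanna each take 82,500; Jana's 82,500 share passes to Jana's issue.
Jana's share (82,500) passes entirely to Hector.

Hector receives 82,500.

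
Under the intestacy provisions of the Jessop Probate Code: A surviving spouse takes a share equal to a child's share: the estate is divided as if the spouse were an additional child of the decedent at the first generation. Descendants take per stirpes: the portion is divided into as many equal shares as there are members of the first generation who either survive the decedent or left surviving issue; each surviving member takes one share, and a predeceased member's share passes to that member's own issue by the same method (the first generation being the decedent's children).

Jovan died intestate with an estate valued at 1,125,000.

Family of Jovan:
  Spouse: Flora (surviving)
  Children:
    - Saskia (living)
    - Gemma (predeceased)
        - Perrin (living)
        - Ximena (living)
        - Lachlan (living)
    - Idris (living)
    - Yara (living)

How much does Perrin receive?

Perrin receives 75,000.

The spouse counts as an additional share at the children's level, so there are 5 primary shares of 225,000. Flora takes one such share (225,000).
The children's combined portion (900,000) is divided into 4 shares of 225,000: Saskia, Idris, and Yara each take 225,000; Gemma's 225,000 share passes to Gemma's issue.
Gemma's share (225,000) is divided into 3 shares of 75,000: Perrin, Ximena, and Lachlan each take 75,000.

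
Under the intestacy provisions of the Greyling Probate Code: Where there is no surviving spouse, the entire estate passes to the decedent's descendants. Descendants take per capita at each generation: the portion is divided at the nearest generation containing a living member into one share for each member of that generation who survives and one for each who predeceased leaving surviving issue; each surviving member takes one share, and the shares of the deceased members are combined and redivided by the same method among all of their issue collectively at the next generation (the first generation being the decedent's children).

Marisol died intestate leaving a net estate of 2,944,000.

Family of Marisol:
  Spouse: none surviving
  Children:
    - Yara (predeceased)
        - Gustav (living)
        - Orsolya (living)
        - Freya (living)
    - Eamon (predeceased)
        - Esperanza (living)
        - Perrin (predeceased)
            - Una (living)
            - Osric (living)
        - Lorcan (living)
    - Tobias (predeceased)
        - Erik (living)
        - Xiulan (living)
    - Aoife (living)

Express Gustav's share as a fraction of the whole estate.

Gustav receives 3/32 of the estate.

The entire 2,944,000 passes to the descendants.
That amount (2,944,000) is divided at the children's generation into 4 shares of 736,000. Aoife takes 736,000. The 3 shares of the deceased (Yara, Eamon, and Tobias) are combined into a pool of 2,208,000.
That pool (2,208,000) is divided at the grandchildren's generation into 8 shares of 276,000. Gustav, Orsolya, Freya, Esperanza, Lorcan, Erik, and Xiulan each take 276,000. The remaining share for the deceased Perrin (276,000) is carried to the next generation.
That pool (276,000) is divided at the great-grandchildren's generation equally among Una and Osric: 138,000 each.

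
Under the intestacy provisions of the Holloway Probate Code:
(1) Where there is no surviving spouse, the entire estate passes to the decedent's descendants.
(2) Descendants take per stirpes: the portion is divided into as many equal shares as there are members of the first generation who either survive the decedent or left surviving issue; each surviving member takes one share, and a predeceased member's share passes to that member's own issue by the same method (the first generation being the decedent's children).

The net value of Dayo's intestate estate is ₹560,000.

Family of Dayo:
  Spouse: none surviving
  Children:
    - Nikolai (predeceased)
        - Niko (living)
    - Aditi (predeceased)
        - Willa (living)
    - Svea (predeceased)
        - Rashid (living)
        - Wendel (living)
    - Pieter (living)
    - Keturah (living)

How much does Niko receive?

Niko receives ₹112,000.

The entire ₹560,000 passes to the descendants.
That amount (₹560,000) is divided into 5 shares of ₹112,000: Pieter and Keturah each take ₹112,000; Nikolai's ₹112,000 share passes to Nikolai's issue; Aditi's ₹112,000 share passes to Aditi's issue; Svea's ₹112,000 share passes to Svea's issue.
Nikolai's share (₹112,000) passes entirely to Niko.
Aditi's share (₹112,000) passes entirely to Willa.
Svea's share (₹112,000) is divided into 2 shares of ₹56,000: Rashid and Wendel each take ₹56,000.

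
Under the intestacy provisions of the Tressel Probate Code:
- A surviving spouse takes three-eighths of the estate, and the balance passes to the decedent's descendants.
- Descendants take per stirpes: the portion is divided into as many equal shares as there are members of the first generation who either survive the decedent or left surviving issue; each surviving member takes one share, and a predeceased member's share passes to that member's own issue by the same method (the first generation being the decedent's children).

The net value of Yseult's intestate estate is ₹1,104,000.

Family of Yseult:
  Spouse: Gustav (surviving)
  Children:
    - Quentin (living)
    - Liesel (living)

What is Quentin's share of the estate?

Gustav takes three-eighths of ₹1,104,000 = ₹414,000. The remaining ₹690,000 passes to the descendants.
The descendants' portion (₹690,000) is divided into 2 shares of ₹345,000: Quentin and Liesel each take ₹345,000.

Quentin receives ₹345,000.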